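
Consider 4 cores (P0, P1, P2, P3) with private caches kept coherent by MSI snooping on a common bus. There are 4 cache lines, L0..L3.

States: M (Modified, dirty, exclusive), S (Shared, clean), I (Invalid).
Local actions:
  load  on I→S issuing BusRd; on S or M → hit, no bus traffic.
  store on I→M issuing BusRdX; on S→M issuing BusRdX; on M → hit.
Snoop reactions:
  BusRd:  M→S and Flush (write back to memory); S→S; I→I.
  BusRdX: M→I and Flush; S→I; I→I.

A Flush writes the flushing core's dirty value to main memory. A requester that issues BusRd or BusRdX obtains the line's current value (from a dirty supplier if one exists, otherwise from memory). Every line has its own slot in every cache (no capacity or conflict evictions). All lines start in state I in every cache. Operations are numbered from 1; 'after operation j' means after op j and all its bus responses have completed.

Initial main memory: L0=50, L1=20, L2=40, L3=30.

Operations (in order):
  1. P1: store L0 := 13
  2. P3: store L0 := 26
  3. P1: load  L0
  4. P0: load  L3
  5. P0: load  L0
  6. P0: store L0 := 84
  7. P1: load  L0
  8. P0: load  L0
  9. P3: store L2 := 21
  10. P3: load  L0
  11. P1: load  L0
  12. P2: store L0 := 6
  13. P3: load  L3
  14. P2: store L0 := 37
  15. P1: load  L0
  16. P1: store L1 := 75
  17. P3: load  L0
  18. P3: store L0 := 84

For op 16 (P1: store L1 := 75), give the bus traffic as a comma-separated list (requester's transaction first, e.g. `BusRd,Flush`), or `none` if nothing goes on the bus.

  op1 P1: store L0 := 13 → I/M/I/I on L0; bus BusRdX; mem=50
  op2 P3: store L0 := 26 → I/I/I/M on L0; bus BusRdX Flush; mem=13
  op3 P1: load  L0 → I/S/I/S on L0; bus BusRd Flush; mem=26
  op4 P0: load  L3 → S/I/I/I on L3; bus BusRd; mem=30
  op5 P0: load  L0 → S/S/I/S on L0; bus BusRd; mem=26
  op6 P0: store L0 := 84 → M/I/I/I on L0; bus BusRdX; mem=26
  op7 P1: load  L0 → S/S/I/I on L0; bus BusRd Flush; mem=84
  op8 P0: load  L0 → S/S/I/I on L0; bus (none); mem=84
  op9 P3: store L2 := 21 → I/I/I/M on L2; bus BusRdX; mem=40
  op10 P3: load  L0 → S/S/I/S on L0; bus BusRd; mem=84
  op11 P1: load  L0 → S/S/I/S on L0; bus (none); mem=84
  op12 P2: store L0 := 6 → I/I/M/I on L0; bus BusRdX; mem=84
  op13 P3: load  L3 → S/I/I/S on L3; bus BusRd; mem=30
  op14 P2: store L0 := 37 → I/I/M/I on L0; bus (none); mem=84
  op15 P1: load  L0 → I/S/S/I on L0; bus BusRd Flush; mem=37
  op16 P1: store L1 := 75 → I/M/I/I on L1; bus BusRdX; mem=20
  op17 P3: load  L0 → I/S/S/S on L0; bus BusRd; mem=37
  op18 P3: store L0 := 84 → I/I/I/M on L0; bus BusRdX; mem=37

bus = BusRdX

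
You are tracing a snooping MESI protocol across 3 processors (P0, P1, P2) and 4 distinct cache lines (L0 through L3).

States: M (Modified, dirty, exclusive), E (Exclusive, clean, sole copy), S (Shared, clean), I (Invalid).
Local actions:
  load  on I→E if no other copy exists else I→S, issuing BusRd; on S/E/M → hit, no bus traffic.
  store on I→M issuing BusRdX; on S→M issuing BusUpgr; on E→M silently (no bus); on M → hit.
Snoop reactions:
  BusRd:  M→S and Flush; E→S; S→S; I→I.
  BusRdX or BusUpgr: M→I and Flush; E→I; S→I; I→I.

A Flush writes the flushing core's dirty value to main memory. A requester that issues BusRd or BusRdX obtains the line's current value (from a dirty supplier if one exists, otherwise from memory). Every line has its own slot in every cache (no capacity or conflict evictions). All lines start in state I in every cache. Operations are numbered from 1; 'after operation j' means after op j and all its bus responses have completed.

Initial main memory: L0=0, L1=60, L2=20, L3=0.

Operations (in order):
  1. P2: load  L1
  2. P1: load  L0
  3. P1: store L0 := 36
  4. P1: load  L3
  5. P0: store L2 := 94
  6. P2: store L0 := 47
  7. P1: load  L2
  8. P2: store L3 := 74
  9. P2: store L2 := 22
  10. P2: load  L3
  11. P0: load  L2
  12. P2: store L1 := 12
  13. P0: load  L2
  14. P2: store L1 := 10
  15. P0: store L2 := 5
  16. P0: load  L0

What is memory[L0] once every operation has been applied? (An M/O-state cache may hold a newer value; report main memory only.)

memory[L0] = 47

  op1 P2: load  L1 → I/I/E on L1; bus BusRd; mem=60
  op2 P1: load  L0 → I/E/I on L0; bus BusRd; mem=0
  op3 P1: store L0 := 36 → I/M/I on L0; bus (none); mem=0
  op4 P1: load  L3 → I/E/I on L3; bus BusRd; mem=0
  op5 P0: store L2 := 94 → M/I/I on L2; bus BusRdX; mem=20
  op6 P2: store L0 := 47 → I/I/M on L0; bus BusRdX Flush; mem=36
  op7 P1: load  L2 → S/S/I on L2; bus BusRd Flush; mem=94
  op8 P2: store L3 := 74 → I/I/M on L3; bus BusRdX; mem=0
  op9 P2: store L2 := 22 → I/I/M on L2; bus BusRdX; mem=94
  op10 P2: load  L3 → I/I/M on L3; bus (none); mem=0
  op11 P0: load  L2 → S/I/S on L2; bus BusRd Flush; mem=22
  op12 P2: store L1 := 12 → I/I/M on L1; bus (none); mem=60
  op13 P0: load  L2 → S/I/S on L2; bus (none); mem=22
  op14 P2: store L1 := 10 → I/I/M on L1; bus (none); mem=60
  op15 P0: store L2 := 5 → M/I/I on L2; bus BusUpgr; mem=22
  op16 P0: load  L0 → S/I/S on L0; bus BusRd Flush; mem=47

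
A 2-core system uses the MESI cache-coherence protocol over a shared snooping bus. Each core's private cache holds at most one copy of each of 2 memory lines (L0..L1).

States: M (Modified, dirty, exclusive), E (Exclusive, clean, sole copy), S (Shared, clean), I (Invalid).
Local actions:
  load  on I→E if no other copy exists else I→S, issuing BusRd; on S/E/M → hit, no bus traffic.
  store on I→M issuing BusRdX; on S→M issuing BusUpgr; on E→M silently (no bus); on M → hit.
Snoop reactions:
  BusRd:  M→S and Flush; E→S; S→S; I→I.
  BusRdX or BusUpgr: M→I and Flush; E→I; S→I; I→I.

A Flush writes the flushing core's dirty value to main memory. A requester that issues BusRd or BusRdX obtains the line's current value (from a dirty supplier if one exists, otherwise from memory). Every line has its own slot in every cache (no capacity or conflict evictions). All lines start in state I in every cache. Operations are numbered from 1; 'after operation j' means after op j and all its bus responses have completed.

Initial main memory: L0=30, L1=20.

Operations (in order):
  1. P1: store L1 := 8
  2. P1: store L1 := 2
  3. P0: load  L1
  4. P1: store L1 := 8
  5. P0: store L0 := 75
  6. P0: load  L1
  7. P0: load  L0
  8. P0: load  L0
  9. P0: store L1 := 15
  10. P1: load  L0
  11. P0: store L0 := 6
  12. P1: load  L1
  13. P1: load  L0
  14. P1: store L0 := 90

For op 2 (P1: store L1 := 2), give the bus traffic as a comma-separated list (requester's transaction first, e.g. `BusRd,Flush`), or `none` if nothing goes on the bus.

bus = none

step 1: P1: store L1 := 8  ⟶  IM  (L1)  txn=BusRdX  M[L1]=20
step 2: P1: store L1 := 2  ⟶  IM  (L1)  txn=∅  M[L1]=20
step 3: P0: load  L1  ⟶  SS  (L1)  txn=BusRd+Flush  M[L1]=2
step 4: P1: store L1 := 8  ⟶  IM  (L1)  txn=BusUpgr  M[L1]=2
step 5: P0: store L0 := 75  ⟶  MI  (L0)  txn=BusRdX  M[L0]=30
step 6: P0: load  L1  ⟶  SS  (L1)  txn=BusRd+Flush  M[L1]=8
step 7: P0: load  L0  ⟶  MI  (L0)  txn=∅  M[L0]=30
step 8: P0: load  L0  ⟶  MI  (L0)  txn=∅  M[L0]=30
step 9: P0: store L1 := 15  ⟶  MI  (L1)  txn=BusUpgr  M[L1]=8
step 10: P1: load  L0  ⟶  SS  (L0)  txn=BusRd+Flush  M[L0]=75
step 11: P0: store L0 := 6  ⟶  MI  (L0)  txn=BusUpgr  M[L0]=75
step 12: P1: load  L1  ⟶  SS  (L1)  txn=BusRd+Flush  M[L1]=15
step 13: P1: load  L0  ⟶  SS  (L0)  txn=BusRd+Flush  M[L0]=6
step 14: P1: store L0 := 90  ⟶  IM  (L0)  txn=BusUpgr  M[L0]=6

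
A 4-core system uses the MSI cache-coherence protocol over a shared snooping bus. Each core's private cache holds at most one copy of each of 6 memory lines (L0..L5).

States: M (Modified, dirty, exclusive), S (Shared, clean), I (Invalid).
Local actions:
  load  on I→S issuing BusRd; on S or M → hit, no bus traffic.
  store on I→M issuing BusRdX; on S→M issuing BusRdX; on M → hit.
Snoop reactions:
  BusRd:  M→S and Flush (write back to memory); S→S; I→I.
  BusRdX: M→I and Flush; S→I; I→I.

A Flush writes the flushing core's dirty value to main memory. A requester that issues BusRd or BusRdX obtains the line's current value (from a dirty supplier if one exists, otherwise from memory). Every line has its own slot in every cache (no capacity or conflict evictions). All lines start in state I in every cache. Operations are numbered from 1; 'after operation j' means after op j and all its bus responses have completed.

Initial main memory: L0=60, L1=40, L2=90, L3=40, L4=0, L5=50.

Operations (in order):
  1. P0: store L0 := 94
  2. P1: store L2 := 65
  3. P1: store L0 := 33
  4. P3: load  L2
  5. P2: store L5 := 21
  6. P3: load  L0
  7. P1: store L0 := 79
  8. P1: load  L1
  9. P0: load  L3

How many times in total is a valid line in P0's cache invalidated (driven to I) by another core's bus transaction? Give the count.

invalidations = 1

step 1: P0: store L0 := 94  ⟶  MIII  (L0)  txn=BusRdX  M[L0]=60
step 2: P1: store L2 := 65  ⟶  IMII  (L2)  txn=BusRdX  M[L2]=90
step 3: P1: store L0 := 33  ⟶  IMII  (L0)  txn=BusRdX+Flush  M[L0]=94
step 4: P3: load  L2  ⟶  ISIS  (L2)  txn=BusRd+Flush  M[L2]=65
step 5: P2: store L5 := 21  ⟶  IIMI  (L5)  txn=BusRdX  M[L5]=50
step 6: P3: load  L0  ⟶  ISIS  (L0)  txn=BusRd+Flush  M[L0]=33
step 7: P1: store L0 := 79  ⟶  IMII  (L0)  txn=BusRdX  M[L0]=33
step 8: P1: load  L1  ⟶  ISII  (L1)  txn=BusRd  M[L1]=40
step 9: P0: load  L3  ⟶  SIII  (L3)  txn=BusRd  M[L3]=40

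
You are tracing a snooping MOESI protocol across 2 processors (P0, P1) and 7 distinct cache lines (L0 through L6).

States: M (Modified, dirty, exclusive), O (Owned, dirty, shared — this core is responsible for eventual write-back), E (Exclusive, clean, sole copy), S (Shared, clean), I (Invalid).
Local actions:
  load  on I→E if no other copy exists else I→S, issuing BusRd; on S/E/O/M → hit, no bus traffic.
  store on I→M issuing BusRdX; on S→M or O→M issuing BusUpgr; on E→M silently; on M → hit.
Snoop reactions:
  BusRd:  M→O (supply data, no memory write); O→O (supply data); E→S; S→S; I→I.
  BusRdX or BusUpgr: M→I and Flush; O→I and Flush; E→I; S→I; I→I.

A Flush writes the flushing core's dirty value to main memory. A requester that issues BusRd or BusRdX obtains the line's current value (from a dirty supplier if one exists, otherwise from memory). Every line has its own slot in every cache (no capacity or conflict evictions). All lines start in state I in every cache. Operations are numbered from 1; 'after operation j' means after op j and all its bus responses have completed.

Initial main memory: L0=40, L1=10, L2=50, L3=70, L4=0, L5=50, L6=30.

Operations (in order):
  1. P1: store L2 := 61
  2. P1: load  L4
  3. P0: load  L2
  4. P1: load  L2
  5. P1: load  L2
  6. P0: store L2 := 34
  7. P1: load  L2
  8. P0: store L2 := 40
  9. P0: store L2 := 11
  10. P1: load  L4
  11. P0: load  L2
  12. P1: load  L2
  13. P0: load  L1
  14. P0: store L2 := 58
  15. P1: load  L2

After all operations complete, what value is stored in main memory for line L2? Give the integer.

memory[L2] = 61

  op1 P1: store L2 := 61 → I/M on L2; bus BusRdX; mem=50
  op2 P1: load  L4 → I/E on L4; bus BusRd; mem=0
  op3 P0: load  L2 → S/O on L2; bus BusRd; mem=50
  op4 P1: load  L2 → S/O on L2; bus (none); mem=50
  op5 P1: load  L2 → S/O on L2; bus (none); mem=50
  op6 P0: store L2 := 34 → M/I on L2; bus BusUpgr Flush; mem=61
  op7 P1: load  L2 → O/S on L2; bus BusRd; mem=61
  op8 P0: store L2 := 40 → M/I on L2; bus BusUpgr; mem=61
  op9 P0: store L2 := 11 → M/I on L2; bus (none); mem=61
  op10 P1: load  L4 → I/E on L4; bus (none); mem=0
  op11 P0: load  L2 → M/I on L2; bus (none); mem=61
  op12 P1: load  L2 → O/S on L2; bus BusRd; mem=61
  op13 P0: load  L1 → E/I on L1; bus BusRd; mem=10
  op14 P0: store L2 := 58 → M/I on L2; bus BusUpgr; mem=61
  op15 P1: load  L2 → O/S on L2; bus BusRd; mem=61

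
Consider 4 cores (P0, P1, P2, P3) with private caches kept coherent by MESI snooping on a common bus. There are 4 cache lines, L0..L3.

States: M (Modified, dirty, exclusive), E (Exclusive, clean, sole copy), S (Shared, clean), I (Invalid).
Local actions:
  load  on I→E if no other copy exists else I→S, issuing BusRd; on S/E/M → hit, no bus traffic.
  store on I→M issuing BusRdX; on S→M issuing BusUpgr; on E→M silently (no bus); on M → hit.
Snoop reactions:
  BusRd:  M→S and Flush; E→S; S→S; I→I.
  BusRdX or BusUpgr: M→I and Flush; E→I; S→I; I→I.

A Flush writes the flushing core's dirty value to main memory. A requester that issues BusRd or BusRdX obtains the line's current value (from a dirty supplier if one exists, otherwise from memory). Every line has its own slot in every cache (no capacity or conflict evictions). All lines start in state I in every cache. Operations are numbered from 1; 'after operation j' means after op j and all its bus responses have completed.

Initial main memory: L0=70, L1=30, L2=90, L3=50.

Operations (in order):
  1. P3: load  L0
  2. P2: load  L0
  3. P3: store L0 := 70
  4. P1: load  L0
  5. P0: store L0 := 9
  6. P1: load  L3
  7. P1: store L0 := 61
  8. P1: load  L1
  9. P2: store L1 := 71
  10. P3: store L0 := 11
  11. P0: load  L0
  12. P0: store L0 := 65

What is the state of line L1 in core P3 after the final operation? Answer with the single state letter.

state = I

step 1: P3: load  L0  ⟶  IIIE  (L0)  txn=BusRd  M[L0]=70
step 2: P2: load  L0  ⟶  IISS  (L0)  txn=BusRd  M[L0]=70
step 3: P3: store L0 := 70  ⟶  IIIM  (L0)  txn=BusUpgr  M[L0]=70
step 4: P1: load  L0  ⟶  ISIS  (L0)  txn=BusRd+Flush  M[L0]=70
step 5: P0: store L0 := 9  ⟶  MIII  (L0)  txn=BusRdX  M[L0]=70
step 6: P1: load  L3  ⟶  IEII  (L3)  txn=BusRd  M[L3]=50
step 7: P1: store L0 := 61  ⟶  IMII  (L0)  txn=BusRdX+Flush  M[L0]=9
step 8: P1: load  L1  ⟶  IEII  (L1)  txn=BusRd  M[L1]=30
step 9: P2: store L1 := 71  ⟶  IIMI  (L1)  txn=BusRdX  M[L1]=30
step 10: P3: store L0 := 11  ⟶  IIIM  (L0)  txn=BusRdX+Flush  M[L0]=61
step 11: P0: load  L0  ⟶  SIIS  (L0)  txn=BusRd+Flush  M[L0]=11
step 12: P0: store L0 := 65  ⟶  MIII  (L0)  txn=BusUpgr  M[L0]=11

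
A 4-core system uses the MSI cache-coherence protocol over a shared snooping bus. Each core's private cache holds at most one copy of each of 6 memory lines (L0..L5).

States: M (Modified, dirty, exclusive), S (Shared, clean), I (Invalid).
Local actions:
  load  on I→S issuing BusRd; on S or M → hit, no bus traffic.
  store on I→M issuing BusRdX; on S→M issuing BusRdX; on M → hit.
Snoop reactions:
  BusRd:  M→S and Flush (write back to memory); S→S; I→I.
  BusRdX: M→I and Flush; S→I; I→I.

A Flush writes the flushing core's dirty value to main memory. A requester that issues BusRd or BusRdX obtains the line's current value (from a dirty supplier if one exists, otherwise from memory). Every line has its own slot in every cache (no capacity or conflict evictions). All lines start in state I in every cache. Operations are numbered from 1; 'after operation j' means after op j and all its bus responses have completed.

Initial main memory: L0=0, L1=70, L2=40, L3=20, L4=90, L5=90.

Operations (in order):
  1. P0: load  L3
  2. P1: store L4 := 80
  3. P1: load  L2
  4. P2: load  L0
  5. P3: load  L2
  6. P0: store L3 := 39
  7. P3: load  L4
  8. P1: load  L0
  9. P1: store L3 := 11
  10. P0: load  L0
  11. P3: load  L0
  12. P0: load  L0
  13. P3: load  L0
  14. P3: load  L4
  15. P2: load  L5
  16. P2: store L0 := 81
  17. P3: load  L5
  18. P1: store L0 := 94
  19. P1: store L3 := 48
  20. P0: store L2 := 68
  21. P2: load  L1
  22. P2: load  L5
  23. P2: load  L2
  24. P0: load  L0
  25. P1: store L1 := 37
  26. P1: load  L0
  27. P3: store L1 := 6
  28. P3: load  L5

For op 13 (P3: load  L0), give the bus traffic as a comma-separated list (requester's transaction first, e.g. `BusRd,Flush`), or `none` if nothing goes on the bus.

bus = none

step 1: P0: load  L3  ⟶  SIII  (L3)  txn=BusRd  M[L3]=20
step 2: P1: store L4 := 80  ⟶  IMII  (L4)  txn=BusRdX  M[L4]=90
step 3: P1: load  L2  ⟶  ISII  (L2)  txn=BusRd  M[L2]=40
step 4: P2: load  L0  ⟶  IISI  (L0)  txn=BusRd  M[L0]=0
step 5: P3: load  L2  ⟶  ISIS  (L2)  txn=BusRd  M[L2]=40
step 6: P0: store L3 := 39  ⟶  MIII  (L3)  txn=BusRdX  M[L3]=20
step 7: P3: load  L4  ⟶  ISIS  (L4)  txn=BusRd+Flush  M[L4]=80
step 8: P1: load  L0  ⟶  ISSI  (L0)  txn=BusRd  M[L0]=0
step 9: P1: store L3 := 11  ⟶  IMII  (L3)  txn=BusRdX+Flush  M[L3]=39
step 10: P0: load  L0  ⟶  SSSI  (L0)  txn=BusRd  M[L0]=0
step 11: P3: load  L0  ⟶  SSSS  (L0)  txn=BusRd  M[L0]=0
step 12: P0: load  L0  ⟶  SSSS  (L0)  txn=∅  M[L0]=0
step 13: P3: load  L0  ⟶  SSSS  (L0)  txn=∅  M[L0]=0
step 14: P3: load  L4  ⟶  ISIS  (L4)  txn=∅  M[L4]=80
step 15: P2: load  L5  ⟶  IISI  (L5)  txn=BusRd  M[L5]=90
step 16: P2: store L0 := 81  ⟶  IIMI  (L0)  txn=BusRdX  M[L0]=0
step 17: P3: load  L5  ⟶  IISS  (L5)  txn=BusRd  M[L5]=90
step 18: P1: store L0 := 94  ⟶  IMII  (L0)  txn=BusRdX+Flush  M[L0]=81
step 19: P1: store L3 := 48  ⟶  IMII  (L3)  txn=∅  M[L3]=39
step 20: P0: store L2 := 68  ⟶  MIII  (L2)  txn=BusRdX  M[L2]=40
step 21: P2: load  L1  ⟶  IISI  (L1)  txn=BusRd  M[L1]=70
step 22: P2: load  L5  ⟶  IISS  (L5)  txn=∅  M[L5]=90
step 23: P2: load  L2  ⟶  SISI  (L2)  txn=BusRd+Flush  M[L2]=68
step 24: P0: load  L0  ⟶  SSII  (L0)  txn=BusRd+Flush  M[L0]=94
step 25: P1: store L1 := 37  ⟶  IMII  (L1)  txn=BusRdX  M[L1]=70
step 26: P1: load  L0  ⟶  SSII  (L0)  txn=∅  M[L0]=94
step 27: P3: store L1 := 6  ⟶  IIIM  (L1)  txn=BusRdX+Flush  M[L1]=37
step 28: P3: load  L5  ⟶  IISS  (L5)  txn=∅  M[L5]=90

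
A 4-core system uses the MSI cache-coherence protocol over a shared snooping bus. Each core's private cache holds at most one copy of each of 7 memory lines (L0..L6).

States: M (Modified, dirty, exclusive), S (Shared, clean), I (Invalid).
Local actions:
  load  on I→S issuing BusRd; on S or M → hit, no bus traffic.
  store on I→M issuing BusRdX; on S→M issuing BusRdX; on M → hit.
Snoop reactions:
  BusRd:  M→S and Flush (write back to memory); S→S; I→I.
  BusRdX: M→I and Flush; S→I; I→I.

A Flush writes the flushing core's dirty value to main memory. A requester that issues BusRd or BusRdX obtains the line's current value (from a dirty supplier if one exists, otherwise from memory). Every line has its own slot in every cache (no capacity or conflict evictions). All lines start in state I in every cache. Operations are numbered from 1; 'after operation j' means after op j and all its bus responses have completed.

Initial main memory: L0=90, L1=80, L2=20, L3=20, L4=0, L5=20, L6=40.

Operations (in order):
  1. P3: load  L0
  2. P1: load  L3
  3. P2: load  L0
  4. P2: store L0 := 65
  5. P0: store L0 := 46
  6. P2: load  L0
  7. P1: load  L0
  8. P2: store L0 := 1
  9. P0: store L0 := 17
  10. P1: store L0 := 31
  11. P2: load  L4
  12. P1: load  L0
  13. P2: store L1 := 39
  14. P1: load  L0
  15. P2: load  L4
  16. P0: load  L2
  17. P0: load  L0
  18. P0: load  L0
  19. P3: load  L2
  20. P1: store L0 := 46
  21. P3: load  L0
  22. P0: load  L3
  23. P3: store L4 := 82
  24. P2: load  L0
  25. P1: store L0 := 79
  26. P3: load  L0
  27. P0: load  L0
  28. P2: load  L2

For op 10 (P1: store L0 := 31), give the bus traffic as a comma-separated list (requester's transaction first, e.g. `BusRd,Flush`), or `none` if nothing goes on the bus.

1. P3: load  L0  bus=[BusRd]  L0: P0=I P1=I P2=I P3=S  mem[L0]=90
2. P1: load  L3  bus=[BusRd]  L3: P0=I P1=S P2=I P3=I  mem[L3]=20
3. P2: load  L0  bus=[BusRd]  L0: P0=I P1=I P2=S P3=S  mem[L0]=90
4. P2: store L0 := 65  bus=[BusRdX]  L0: P0=I P1=I P2=M P3=I  mem[L0]=90
5. P0: store L0 := 46  bus=[BusRdX,Flush]  L0: P0=M P1=I P2=I P3=I  mem[L0]=65
6. P2: load  L0  bus=[BusRd,Flush]  L0: P0=S P1=I P2=S P3=I  mem[L0]=46
7. P1: load  L0  bus=[BusRd]  L0: P0=S P1=S P2=S P3=I  mem[L0]=46
8. P2: store L0 := 1  bus=[BusRdX]  L0: P0=I P1=I P2=M P3=I  mem[L0]=46
9. P0: store L0 := 17  bus=[BusRdX,Flush]  L0: P0=M P1=I P2=I P3=I  mem[L0]=1
10. P1: store L0 := 31  bus=[BusRdX,Flush]  L0: P0=I P1=M P2=I P3=I  mem[L0]=17
11. P2: load  L4  bus=[BusRd]  L4: P0=I P1=I P2=S P3=I  mem[L4]=0
12. P1: load  L0  bus=[-]  L0: P0=I P1=M P2=I P3=I  mem[L0]=17
13. P2: store L1 := 39  bus=[BusRdX]  L1: P0=I P1=I P2=M P3=I  mem[L1]=80
14. P1: load  L0  bus=[-]  L0: P0=I P1=M P2=I P3=I  mem[L0]=17
15. P2: load  L4  bus=[-]  L4: P0=I P1=I P2=S P3=I  mem[L4]=0
16. P0: load  L2  bus=[BusRd]  L2: P0=S P1=I P2=I P3=I  mem[L2]=20
17. P0: load  L0  bus=[BusRd,Flush]  L0: P0=S P1=S P2=I P3=I  mem[L0]=31
18. P0: load  L0  bus=[-]  L0: P0=S P1=S P2=I P3=I  mem[L0]=31
19. P3: load  L2  bus=[BusRd]  L2: P0=S P1=I P2=I P3=S  mem[L2]=20
20. P1: store L0 := 46  bus=[BusRdX]  L0: P0=I P1=M P2=I P3=I  mem[L0]=31
21. P3: load  L0  bus=[BusRd,Flush]  L0: P0=I P1=S P2=I P3=S  mem[L0]=46
22. P0: load  L3  bus=[BusRd]  L3: P0=S P1=S P2=I P3=I  mem[L3]=20
23. P3: store L4 := 82  bus=[BusRdX]  L4: P0=I P1=I P2=I P3=M  mem[L4]=0
24. P2: load  L0  bus=[BusRd]  L0: P0=I P1=S P2=S P3=S  mem[L0]=46
25. P1: store L0 := 79  bus=[BusRdX]  L0: P0=I P1=M P2=I P3=I  mem[L0]=46
26. P3: load  L0  bus=[BusRd,Flush]  L0: P0=I P1=S P2=I P3=S  mem[L0]=79
27. P0: load  L0  bus=[BusRd]  L0: P0=S P1=S P2=I P3=S  mem[L0]=79
28. P2: load  L2  bus=[BusRd]  L2: P0=S P1=I P2=S P3=S  mem[L2]=20

bus = BusRdX,Flush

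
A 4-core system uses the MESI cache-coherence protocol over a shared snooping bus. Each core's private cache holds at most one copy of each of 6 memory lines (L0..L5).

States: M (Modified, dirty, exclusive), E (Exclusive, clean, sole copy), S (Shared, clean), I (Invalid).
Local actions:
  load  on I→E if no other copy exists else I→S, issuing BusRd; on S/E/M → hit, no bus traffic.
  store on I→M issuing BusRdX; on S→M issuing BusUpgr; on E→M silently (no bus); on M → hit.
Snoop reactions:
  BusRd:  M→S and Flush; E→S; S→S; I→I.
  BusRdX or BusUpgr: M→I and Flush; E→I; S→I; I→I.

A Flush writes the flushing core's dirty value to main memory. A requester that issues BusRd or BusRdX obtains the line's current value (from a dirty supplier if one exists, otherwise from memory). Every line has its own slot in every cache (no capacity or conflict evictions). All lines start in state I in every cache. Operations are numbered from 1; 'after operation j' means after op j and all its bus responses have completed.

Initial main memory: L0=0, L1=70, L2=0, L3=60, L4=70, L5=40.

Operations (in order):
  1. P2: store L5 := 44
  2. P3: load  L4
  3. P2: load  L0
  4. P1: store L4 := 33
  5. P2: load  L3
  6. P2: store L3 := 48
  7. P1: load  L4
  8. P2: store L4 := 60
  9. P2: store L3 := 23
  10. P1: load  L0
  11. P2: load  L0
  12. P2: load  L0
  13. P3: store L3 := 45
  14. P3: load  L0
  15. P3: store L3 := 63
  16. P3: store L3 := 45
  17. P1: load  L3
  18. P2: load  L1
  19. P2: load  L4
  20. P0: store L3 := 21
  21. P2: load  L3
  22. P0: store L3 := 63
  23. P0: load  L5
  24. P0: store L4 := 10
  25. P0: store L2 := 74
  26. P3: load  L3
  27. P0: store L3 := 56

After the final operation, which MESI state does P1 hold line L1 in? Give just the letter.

step 1: P2: store L5 := 44  ⟶  IIMI  (L5)  txn=BusRdX  M[L5]=40
step 2: P3: load  L4  ⟶  IIIE  (L4)  txn=BusRd  M[L4]=70
step 3: P2: load  L0  ⟶  IIEI  (L0)  txn=BusRd  M[L0]=0
step 4: P1: store L4 := 33  ⟶  IMII  (L4)  txn=BusRdX  M[L4]=70
step 5: P2: load  L3  ⟶  IIEI  (L3)  txn=BusRd  M[L3]=60
step 6: P2: store L3 := 48  ⟶  IIMI  (L3)  txn=∅  M[L3]=60
step 7: P1: load  L4  ⟶  IMII  (L4)  txn=∅  M[L4]=70
step 8: P2: store L4 := 60  ⟶  IIMI  (L4)  txn=BusRdX+Flush  M[L4]=33
step 9: P2: store L3 := 23  ⟶  IIMI  (L3)  txn=∅  M[L3]=60
step 10: P1: load  L0  ⟶  ISSI  (L0)  txn=BusRd  M[L0]=0
step 11: P2: load  L0  ⟶  ISSI  (L0)  txn=∅  M[L0]=0
step 12: P2: load  L0  ⟶  ISSI  (L0)  txn=∅  M[L0]=0
step 13: P3: store L3 := 45  ⟶  IIIM  (L3)  txn=BusRdX+Flush  M[L3]=23
step 14: P3: load  L0  ⟶  ISSS  (L0)  txn=BusRd  M[L0]=0
step 15: P3: store L3 := 63  ⟶  IIIM  (L3)  txn=∅  M[L3]=23
step 16: P3: store L3 := 45  ⟶  IIIM  (L3)  txn=∅  M[L3]=23
step 17: P1: load  L3  ⟶  ISIS  (L3)  txn=BusRd+Flush  M[L3]=45
step 18: P2: load  L1  ⟶  IIEI  (L1)  txn=BusRd  M[L1]=70
step 19: P2: load  L4  ⟶  IIMI  (L4)  txn=∅  M[L4]=33
step 20: P0: store L3 := 21  ⟶  MIII  (L3)  txn=BusRdX  M[L3]=45
step 21: P2: load  L3  ⟶  SISI  (L3)  txn=BusRd+Flush  M[L3]=21
step 22: P0: store L3 := 63  ⟶  MIII  (L3)  txn=BusUpgr  M[L3]=21
step 23: P0: load  L5  ⟶  SISI  (L5)  txn=BusRd+Flush  M[L5]=44
step 24: P0: store L4 := 10  ⟶  MIII  (L4)  txn=BusRdX+Flush  M[L4]=60
step 25: P0: store L2 := 74  ⟶  MIII  (L2)  txn=BusRdX  M[L2]=0
step 26: P3: load  L3  ⟶  SIIS  (L3)  txn=BusRd+Flush  M[L3]=63
step 27: P0: store L3 := 56  ⟶  MIII  (L3)  txn=BusUpgr  M[L3]=63

state = I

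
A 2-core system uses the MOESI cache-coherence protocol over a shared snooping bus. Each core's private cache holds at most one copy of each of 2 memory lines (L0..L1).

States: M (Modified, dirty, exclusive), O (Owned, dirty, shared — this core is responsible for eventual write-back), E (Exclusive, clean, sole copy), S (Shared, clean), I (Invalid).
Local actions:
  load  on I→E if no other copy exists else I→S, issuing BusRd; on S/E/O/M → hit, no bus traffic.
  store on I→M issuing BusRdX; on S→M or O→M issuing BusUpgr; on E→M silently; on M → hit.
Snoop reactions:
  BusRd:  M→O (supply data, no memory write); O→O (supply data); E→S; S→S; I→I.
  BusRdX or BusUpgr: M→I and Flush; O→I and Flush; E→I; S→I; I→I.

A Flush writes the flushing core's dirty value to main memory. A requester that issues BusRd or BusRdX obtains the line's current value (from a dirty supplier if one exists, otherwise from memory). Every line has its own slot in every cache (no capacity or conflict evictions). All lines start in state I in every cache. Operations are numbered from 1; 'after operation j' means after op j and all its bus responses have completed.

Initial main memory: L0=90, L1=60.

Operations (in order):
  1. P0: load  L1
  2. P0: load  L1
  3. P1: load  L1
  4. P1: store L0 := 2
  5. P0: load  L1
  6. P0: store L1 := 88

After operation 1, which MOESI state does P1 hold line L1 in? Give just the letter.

state = I

1. P0: load  L1  bus=[BusRd]  L1: P0=E P1=I  mem[L1]=60
2. P0: load  L1  bus=[-]  L1: P0=E P1=I  mem[L1]=60
3. P1: load  L1  bus=[BusRd]  L1: P0=S P1=S  mem[L1]=60
4. P1: store L0 := 2  bus=[BusRdX]  L0: P0=I P1=M  mem[L0]=90
5. P0: load  L1  bus=[-]  L1: P0=S P1=S  mem[L1]=60
6. P0: store L1 := 88  bus=[BusUpgr]  L1: P0=M P1=I  mem[L1]=60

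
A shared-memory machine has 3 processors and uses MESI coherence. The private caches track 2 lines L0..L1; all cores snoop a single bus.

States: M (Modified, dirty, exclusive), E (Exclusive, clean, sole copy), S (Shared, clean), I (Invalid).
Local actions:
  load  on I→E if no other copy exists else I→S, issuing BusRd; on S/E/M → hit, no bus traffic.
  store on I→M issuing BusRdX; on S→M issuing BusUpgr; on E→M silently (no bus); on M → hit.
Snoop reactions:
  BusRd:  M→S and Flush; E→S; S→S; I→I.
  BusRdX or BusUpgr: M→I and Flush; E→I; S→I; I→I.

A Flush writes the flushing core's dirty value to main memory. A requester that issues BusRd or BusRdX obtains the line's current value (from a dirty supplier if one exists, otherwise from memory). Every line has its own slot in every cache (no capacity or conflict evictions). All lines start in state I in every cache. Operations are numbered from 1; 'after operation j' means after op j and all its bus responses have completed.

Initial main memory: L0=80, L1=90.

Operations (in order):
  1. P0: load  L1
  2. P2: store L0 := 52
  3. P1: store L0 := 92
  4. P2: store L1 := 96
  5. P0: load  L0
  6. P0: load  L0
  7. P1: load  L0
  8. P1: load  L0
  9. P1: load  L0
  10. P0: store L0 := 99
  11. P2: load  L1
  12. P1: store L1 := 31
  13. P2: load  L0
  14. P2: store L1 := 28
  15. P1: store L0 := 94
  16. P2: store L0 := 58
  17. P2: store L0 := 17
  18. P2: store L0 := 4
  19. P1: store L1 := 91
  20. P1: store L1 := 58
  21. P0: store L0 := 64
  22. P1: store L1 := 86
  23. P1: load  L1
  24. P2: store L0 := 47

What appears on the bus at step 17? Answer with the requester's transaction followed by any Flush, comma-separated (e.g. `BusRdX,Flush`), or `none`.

bus = none

step 1: P0: load  L1  ⟶  EII  (L1)  txn=BusRd  M[L1]=90
step 2: P2: store L0 := 52  ⟶  IIM  (L0)  txn=BusRdX  M[L0]=80
step 3: P1: store L0 := 92  ⟶  IMI  (L0)  txn=BusRdX+Flush  M[L0]=52
step 4: P2: store L1 := 96  ⟶  IIM  (L1)  txn=BusRdX  M[L1]=90
step 5: P0: load  L0  ⟶  SSI  (L0)  txn=BusRd+Flush  M[L0]=92
step 6: P0: load  L0  ⟶  SSI  (L0)  txn=∅  M[L0]=92
step 7: P1: load  L0  ⟶  SSI  (L0)  txn=∅  M[L0]=92
step 8: P1: load  L0  ⟶  SSI  (L0)  txn=∅  M[L0]=92
step 9: P1: load  L0  ⟶  SSI  (L0)  txn=∅  M[L0]=92
step 10: P0: store L0 := 99  ⟶  MII  (L0)  txn=BusUpgr  M[L0]=92
step 11: P2: load  L1  ⟶  IIM  (L1)  txn=∅  M[L1]=90
step 12: P1: store L1 := 31  ⟶  IMI  (L1)  txn=BusRdX+Flush  M[L1]=96
step 13: P2: load  L0  ⟶  SIS  (L0)  txn=BusRd+Flush  M[L0]=99
step 14: P2: store L1 := 28  ⟶  IIM  (L1)  txn=BusRdX+Flush  M[L1]=31
step 15: P1: store L0 := 94  ⟶  IMI  (L0)  txn=BusRdX  M[L0]=99
step 16: P2: store L0 := 58  ⟶  IIM  (L0)  txn=BusRdX+Flush  M[L0]=94
step 17: P2: store L0 := 17  ⟶  IIM  (L0)  txn=∅  M[L0]=94
step 18: P2: store L0 := 4  ⟶  IIM  (L0)  txn=∅  M[L0]=94
step 19: P1: store L1 := 91  ⟶  IMI  (L1)  txn=BusRdX+Flush  M[L1]=28
step 20: P1: store L1 := 58  ⟶  IMI  (L1)  txn=∅  M[L1]=28
step 21: P0: store L0 := 64  ⟶  MII  (L0)  txn=BusRdX+Flush  M[L0]=4
step 22: P1: store L1 := 86  ⟶  IMI  (L1)  txn=∅  M[L1]=28
step 23: P1: load  L1  ⟶  IMI  (L1)  txn=∅  M[L1]=28
step 24: P2: store L0 := 47  ⟶  IIM  (L0)  txn=BusRdX+Flush  M[L0]=64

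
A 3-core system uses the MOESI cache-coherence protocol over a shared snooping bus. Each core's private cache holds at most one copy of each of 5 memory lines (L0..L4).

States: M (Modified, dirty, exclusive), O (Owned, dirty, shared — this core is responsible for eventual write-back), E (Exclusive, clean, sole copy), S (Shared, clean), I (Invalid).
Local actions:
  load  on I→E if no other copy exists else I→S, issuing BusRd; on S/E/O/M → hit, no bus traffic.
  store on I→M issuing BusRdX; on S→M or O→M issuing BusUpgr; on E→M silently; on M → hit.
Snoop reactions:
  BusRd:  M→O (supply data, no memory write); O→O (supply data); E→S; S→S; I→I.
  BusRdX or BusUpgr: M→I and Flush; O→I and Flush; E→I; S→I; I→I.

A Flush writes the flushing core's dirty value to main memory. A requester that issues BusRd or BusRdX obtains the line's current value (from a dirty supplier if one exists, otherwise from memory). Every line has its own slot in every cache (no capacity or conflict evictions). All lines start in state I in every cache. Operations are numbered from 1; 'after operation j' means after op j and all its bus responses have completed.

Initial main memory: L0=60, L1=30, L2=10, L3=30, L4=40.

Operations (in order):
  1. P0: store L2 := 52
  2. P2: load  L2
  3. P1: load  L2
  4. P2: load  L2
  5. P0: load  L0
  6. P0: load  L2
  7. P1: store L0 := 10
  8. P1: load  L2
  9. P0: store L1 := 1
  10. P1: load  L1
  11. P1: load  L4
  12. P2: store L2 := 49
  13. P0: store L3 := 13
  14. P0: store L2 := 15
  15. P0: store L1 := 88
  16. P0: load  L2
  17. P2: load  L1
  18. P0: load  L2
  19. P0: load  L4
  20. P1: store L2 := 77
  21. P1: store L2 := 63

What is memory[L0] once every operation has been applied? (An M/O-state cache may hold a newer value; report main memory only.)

step 1: P0: store L2 := 52  ⟶  MII  (L2)  txn=BusRdX  M[L2]=10
step 2: P2: load  L2  ⟶  OIS  (L2)  txn=BusRd  M[L2]=10
step 3: P1: load  L2  ⟶  OSS  (L2)  txn=BusRd  M[L2]=10
step 4: P2: load  L2  ⟶  OSS  (L2)  txn=∅  M[L2]=10
step 5: P0: load  L0  ⟶  EII  (L0)  txn=BusRd  M[L0]=60
step 6: P0: load  L2  ⟶  OSS  (L2)  txn=∅  M[L2]=10
step 7: P1: store L0 := 10  ⟶  IMI  (L0)  txn=BusRdX  M[L0]=60
step 8: P1: load  L2  ⟶  OSS  (L2)  txn=∅  M[L2]=10
step 9: P0: store L1 := 1  ⟶  MII  (L1)  txn=BusRdX  M[L1]=30
step 10: P1: load  L1  ⟶  OSI  (L1)  txn=BusRd  M[L1]=30
step 11: P1: load  L4  ⟶  IEI  (L4)  txn=BusRd  M[L4]=40
step 12: P2: store L2 := 49  ⟶  IIM  (L2)  txn=BusUpgr+Flush  M[L2]=52
step 13: P0: store L3 := 13  ⟶  MII  (L3)  txn=BusRdX  M[L3]=30
step 14: P0: store L2 := 15  ⟶  MII  (L2)  txn=BusRdX+Flush  M[L2]=49
step 15: P0: store L1 := 88  ⟶  MII  (L1)  txn=BusUpgr  M[L1]=30
step 16: P0: load  L2  ⟶  MII  (L2)  txn=∅  M[L2]=49
step 17: P2: load  L1  ⟶  OIS  (L1)  txn=BusRd  M[L1]=30
step 18: P0: load  L2  ⟶  MII  (L2)  txn=∅  M[L2]=49
step 19: P0: load  L4  ⟶  SSI  (L4)  txn=BusRd  M[L4]=40
step 20: P1: store L2 := 77  ⟶  IMI  (L2)  txn=BusRdX+Flush  M[L2]=15
step 21: P1: store L2 := 63  ⟶  IMI  (L2)  txn=∅  M[L2]=15

memory[L0] = 60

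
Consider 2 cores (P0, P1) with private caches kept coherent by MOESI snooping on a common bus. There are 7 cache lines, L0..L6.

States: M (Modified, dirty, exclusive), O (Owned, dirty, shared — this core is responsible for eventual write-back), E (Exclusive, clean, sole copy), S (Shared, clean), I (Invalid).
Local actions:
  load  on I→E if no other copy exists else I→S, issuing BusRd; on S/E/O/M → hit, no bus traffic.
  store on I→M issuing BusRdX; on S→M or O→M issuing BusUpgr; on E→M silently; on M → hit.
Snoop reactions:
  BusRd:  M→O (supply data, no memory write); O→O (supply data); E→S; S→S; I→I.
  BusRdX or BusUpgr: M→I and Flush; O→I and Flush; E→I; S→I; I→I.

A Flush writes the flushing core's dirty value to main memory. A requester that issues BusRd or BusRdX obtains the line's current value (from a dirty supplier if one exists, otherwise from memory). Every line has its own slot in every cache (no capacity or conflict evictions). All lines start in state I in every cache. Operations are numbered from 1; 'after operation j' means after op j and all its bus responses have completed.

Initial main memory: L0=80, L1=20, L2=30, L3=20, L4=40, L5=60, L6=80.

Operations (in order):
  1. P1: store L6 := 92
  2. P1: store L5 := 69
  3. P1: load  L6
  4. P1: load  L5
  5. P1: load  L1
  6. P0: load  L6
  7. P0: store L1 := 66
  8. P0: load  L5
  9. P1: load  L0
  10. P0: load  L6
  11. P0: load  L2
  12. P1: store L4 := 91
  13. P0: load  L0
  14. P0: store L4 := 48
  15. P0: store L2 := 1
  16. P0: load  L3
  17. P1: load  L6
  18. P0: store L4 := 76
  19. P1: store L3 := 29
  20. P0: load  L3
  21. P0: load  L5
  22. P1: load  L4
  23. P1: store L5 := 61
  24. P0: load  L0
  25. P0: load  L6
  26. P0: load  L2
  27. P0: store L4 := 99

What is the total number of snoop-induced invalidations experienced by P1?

invalidations = 3

  op1 P1: store L6 := 92 → I/M on L6; bus BusRdX; mem=80
  op2 P1: store L5 := 69 → I/M on L5; bus BusRdX; mem=60
  op3 P1: load  L6 → I/M on L6; bus (none); mem=80
  op4 P1: load  L5 → I/M on L5; bus (none); mem=60
  op5 P1: load  L1 → I/E on L1; bus BusRd; mem=20
  op6 P0: load  L6 → S/O on L6; bus BusRd; mem=80
  op7 P0: store L1 := 66 → M/I on L1; bus BusRdX; mem=20
  op8 P0: load  L5 → S/O on L5; bus BusRd; mem=60
  op9 P1: load  L0 → I/E on L0; bus BusRd; mem=80
  op10 P0: load  L6 → S/O on L6; bus (none); mem=80
  op11 P0: load  L2 → E/I on L2; bus BusRd; mem=30
  op12 P1: store L4 := 91 → I/M on L4; bus BusRdX; mem=40
  op13 P0: load  L0 → S/S on L0; bus BusRd; mem=80
  op14 P0: store L4 := 48 → M/I on L4; bus BusRdX Flush; mem=91
  op15 P0: store L2 := 1 → M/I on L2; bus (none); mem=30
  op16 P0: load  L3 → E/I on L3; bus BusRd; mem=20
  op17 P1: load  L6 → S/O on L6; bus (none); mem=80
  op18 P0: store L4 := 76 → M/I on L4; bus (none); mem=91
  op19 P1: store L3 := 29 → I/M on L3; bus BusRdX; mem=20
  op20 P0: load  L3 → S/O on L3; bus BusRd; mem=20
  op21 P0: load  L5 → S/O on L5; bus (none); mem=60
  op22 P1: load  L4 → O/S on L4; bus BusRd; mem=91
  op23 P1: store L5 := 61 → I/M on L5; bus BusUpgr; mem=60
  op24 P0: load  L0 → S/S on L0; bus (none); mem=80
  op25 P0: load  L6 → S/O on L6; bus (none); mem=80
  op26 P0: load  L2 → M/I on L2; bus (none); mem=30
  op27 P0: store L4 := 99 → M/I on L4; bus BusUpgr; mem=91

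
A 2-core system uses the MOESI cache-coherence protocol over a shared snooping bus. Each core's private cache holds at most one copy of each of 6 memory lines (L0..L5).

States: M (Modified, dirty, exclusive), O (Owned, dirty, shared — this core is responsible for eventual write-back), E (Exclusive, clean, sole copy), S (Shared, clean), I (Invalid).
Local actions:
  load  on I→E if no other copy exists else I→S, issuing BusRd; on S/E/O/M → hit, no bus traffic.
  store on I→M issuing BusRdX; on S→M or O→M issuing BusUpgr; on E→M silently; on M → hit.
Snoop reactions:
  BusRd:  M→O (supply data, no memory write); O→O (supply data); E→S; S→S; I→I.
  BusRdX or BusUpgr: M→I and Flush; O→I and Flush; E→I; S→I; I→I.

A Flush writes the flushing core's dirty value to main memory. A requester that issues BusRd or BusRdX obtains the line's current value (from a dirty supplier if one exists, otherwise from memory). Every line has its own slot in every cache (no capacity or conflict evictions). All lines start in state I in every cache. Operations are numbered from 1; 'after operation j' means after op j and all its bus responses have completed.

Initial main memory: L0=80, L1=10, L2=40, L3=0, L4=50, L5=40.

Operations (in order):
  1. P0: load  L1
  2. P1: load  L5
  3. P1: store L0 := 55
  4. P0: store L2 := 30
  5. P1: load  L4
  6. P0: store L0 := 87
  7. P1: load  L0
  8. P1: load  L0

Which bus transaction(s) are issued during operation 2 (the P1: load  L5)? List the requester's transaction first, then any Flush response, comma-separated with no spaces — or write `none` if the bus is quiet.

step 1: P0: load  L1  ⟶  EI  (L1)  txn=BusRd  M[L1]=10
step 2: P1: load  L5  ⟶  IE  (L5)  txn=BusRd  M[L5]=40
step 3: P1: store L0 := 55  ⟶  IM  (L0)  txn=BusRdX  M[L0]=80
step 4: P0: store L2 := 30  ⟶  MI  (L2)  txn=BusRdX  M[L2]=40
step 5: P1: load  L4  ⟶  IE  (L4)  txn=BusRd  M[L4]=50
step 6: P0: store L0 := 87  ⟶  MI  (L0)  txn=BusRdX+Flush  M[L0]=55
step 7: P1: load  L0  ⟶  OS  (L0)  txn=BusRd  M[L0]=55
step 8: P1: load  L0  ⟶  OS  (L0)  txn=∅  M[L0]=55

bus = BusRd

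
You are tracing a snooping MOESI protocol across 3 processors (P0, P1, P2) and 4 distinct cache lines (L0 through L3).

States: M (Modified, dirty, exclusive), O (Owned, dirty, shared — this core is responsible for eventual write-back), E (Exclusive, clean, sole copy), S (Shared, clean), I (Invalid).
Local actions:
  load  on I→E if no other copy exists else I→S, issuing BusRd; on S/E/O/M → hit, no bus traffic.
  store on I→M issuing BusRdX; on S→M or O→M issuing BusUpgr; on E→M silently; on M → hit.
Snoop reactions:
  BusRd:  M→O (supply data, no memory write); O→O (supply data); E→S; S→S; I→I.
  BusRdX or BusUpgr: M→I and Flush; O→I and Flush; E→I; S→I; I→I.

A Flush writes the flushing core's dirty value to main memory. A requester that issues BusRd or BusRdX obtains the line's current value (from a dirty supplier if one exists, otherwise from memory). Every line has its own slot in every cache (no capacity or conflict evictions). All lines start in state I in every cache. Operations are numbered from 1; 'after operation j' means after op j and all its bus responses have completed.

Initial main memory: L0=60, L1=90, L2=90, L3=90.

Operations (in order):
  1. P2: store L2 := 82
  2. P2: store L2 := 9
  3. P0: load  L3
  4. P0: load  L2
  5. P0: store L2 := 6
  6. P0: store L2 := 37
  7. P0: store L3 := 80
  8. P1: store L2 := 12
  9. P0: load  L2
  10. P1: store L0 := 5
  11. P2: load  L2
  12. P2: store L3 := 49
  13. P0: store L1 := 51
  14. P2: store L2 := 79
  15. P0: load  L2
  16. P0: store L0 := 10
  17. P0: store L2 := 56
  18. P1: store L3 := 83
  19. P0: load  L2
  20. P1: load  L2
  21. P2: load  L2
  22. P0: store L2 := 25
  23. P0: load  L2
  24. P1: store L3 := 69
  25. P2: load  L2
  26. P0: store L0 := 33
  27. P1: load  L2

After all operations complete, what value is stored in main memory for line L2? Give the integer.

  op1 P2: store L2 := 82 → I/I/M on L2; bus BusRdX; mem=90
  op2 P2: store L2 := 9 → I/I/M on L2; bus (none); mem=90
  op3 P0: load  L3 → E/I/I on L3; bus BusRd; mem=90
  op4 P0: load  L2 → S/I/O on L2; bus BusRd; mem=90
  op5 P0: store L2 := 6 → M/I/I on L2; bus BusUpgr Flush; mem=9
  op6 P0: store L2 := 37 → M/I/I on L2; bus (none); mem=9
  op7 P0: store L3 := 80 → M/I/I on L3; bus (none); mem=90
  op8 P1: store L2 := 12 → I/M/I on L2; bus BusRdX Flush; mem=37
  op9 P0: load  L2 → S/O/I on L2; bus BusRd; mem=37
  op10 P1: store L0 := 5 → I/M/I on L0; bus BusRdX; mem=60
  op11 P2: load  L2 → S/O/S on L2; bus BusRd; mem=37
  op12 P2: store L3 := 49 → I/I/M on L3; bus BusRdX Flush; mem=80
  op13 P0: store L1 := 51 → M/I/I on L1; bus BusRdX; mem=90
  op14 P2: store L2 := 79 → I/I/M on L2; bus BusUpgr Flush; mem=12
  op15 P0: load  L2 → S/I/O on L2; bus BusRd; mem=12
  op16 P0: store L0 := 10 → M/I/I on L0; bus BusRdX Flush; mem=5
  op17 P0: store L2 := 56 → M/I/I on L2; bus BusUpgr Flush; mem=79
  op18 P1: store L3 := 83 → I/M/I on L3; bus BusRdX Flush; mem=49
  op19 P0: load  L2 → M/I/I on L2; bus (none); mem=79
  op20 P1: load  L2 → O/S/I on L2; bus BusRd; mem=79
  op21 P2: load  L2 → O/S/S on L2; bus BusRd; mem=79
  op22 P0: store L2 := 25 → M/I/I on L2; bus BusUpgr; mem=79
  op23 P0: load  L2 → M/I/I on L2; bus (none); mem=79
  op24 P1: store L3 := 69 → I/M/I on L3; bus (none); mem=49
  op25 P2: load  L2 → O/I/S on L2; bus BusRd; mem=79
  op26 P0: store L0 := 33 → M/I/I on L0; bus (none); mem=5
  op27 P1: load  L2 → O/S/S on L2; bus BusRd; mem=79

memory[L2] = 79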